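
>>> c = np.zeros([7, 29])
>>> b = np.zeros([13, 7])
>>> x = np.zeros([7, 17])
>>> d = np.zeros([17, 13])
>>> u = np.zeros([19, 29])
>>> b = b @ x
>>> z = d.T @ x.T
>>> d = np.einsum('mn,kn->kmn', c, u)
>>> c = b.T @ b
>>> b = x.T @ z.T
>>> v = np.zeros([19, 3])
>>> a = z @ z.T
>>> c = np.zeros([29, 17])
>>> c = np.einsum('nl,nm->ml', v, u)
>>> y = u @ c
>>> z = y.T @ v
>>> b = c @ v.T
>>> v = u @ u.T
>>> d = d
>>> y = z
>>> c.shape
(29, 3)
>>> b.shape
(29, 19)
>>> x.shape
(7, 17)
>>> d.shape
(19, 7, 29)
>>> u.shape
(19, 29)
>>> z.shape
(3, 3)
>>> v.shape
(19, 19)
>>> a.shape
(13, 13)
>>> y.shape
(3, 3)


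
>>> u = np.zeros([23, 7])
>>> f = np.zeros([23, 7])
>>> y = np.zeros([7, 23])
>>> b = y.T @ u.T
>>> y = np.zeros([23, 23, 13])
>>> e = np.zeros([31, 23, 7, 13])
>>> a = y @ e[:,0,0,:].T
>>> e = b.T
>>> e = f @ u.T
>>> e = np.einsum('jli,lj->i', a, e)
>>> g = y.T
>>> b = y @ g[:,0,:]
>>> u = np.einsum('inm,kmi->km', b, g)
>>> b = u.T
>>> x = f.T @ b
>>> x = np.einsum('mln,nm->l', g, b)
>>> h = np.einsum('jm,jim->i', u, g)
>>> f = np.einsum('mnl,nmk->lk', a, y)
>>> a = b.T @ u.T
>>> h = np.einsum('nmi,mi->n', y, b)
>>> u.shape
(13, 23)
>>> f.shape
(31, 13)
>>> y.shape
(23, 23, 13)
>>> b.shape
(23, 13)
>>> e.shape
(31,)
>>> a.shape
(13, 13)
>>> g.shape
(13, 23, 23)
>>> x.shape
(23,)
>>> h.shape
(23,)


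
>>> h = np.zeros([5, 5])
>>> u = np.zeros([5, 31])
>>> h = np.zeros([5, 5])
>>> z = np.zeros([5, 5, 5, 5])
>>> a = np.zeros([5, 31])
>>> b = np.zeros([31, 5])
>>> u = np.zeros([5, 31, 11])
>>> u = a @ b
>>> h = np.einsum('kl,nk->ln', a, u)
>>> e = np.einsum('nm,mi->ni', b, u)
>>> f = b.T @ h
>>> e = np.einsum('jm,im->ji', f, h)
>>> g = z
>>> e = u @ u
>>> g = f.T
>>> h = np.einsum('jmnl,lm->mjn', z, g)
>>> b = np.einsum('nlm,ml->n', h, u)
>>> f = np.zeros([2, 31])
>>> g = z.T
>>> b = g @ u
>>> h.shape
(5, 5, 5)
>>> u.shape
(5, 5)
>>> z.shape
(5, 5, 5, 5)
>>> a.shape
(5, 31)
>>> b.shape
(5, 5, 5, 5)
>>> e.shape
(5, 5)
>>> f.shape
(2, 31)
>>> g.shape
(5, 5, 5, 5)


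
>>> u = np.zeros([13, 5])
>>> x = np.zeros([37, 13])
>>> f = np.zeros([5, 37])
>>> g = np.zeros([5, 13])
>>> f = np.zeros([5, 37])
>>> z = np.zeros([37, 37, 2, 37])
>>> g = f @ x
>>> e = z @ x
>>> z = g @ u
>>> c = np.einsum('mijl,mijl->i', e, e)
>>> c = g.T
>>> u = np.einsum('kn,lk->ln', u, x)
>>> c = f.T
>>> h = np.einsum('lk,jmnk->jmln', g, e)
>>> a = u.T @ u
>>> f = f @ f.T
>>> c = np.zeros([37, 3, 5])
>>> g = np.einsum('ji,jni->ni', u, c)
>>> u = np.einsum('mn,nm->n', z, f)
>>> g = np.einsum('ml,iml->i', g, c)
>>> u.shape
(5,)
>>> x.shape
(37, 13)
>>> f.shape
(5, 5)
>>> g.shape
(37,)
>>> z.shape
(5, 5)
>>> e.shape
(37, 37, 2, 13)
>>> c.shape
(37, 3, 5)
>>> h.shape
(37, 37, 5, 2)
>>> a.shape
(5, 5)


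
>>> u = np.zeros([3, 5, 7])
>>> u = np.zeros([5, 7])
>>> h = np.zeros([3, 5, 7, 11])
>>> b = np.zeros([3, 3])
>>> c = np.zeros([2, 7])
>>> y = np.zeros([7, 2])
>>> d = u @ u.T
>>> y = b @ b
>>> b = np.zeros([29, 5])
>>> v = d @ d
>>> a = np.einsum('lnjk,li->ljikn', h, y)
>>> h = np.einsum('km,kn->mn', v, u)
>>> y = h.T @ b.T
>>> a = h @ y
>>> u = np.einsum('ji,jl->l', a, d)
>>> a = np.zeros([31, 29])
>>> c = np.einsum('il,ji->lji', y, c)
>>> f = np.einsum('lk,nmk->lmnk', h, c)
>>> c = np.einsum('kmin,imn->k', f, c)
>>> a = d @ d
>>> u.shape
(5,)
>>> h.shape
(5, 7)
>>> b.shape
(29, 5)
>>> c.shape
(5,)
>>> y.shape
(7, 29)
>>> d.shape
(5, 5)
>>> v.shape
(5, 5)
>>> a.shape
(5, 5)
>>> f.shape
(5, 2, 29, 7)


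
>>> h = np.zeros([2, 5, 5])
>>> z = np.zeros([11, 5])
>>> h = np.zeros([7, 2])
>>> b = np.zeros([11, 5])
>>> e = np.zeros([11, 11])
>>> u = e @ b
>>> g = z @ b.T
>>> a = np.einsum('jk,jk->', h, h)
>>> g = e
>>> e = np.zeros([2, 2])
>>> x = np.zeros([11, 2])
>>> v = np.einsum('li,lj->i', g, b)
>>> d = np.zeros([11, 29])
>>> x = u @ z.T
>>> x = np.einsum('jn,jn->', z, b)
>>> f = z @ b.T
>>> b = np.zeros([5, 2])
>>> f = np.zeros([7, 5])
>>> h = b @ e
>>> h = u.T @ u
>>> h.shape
(5, 5)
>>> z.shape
(11, 5)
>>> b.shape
(5, 2)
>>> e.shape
(2, 2)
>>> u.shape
(11, 5)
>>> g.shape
(11, 11)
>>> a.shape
()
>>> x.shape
()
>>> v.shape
(11,)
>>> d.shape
(11, 29)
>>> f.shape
(7, 5)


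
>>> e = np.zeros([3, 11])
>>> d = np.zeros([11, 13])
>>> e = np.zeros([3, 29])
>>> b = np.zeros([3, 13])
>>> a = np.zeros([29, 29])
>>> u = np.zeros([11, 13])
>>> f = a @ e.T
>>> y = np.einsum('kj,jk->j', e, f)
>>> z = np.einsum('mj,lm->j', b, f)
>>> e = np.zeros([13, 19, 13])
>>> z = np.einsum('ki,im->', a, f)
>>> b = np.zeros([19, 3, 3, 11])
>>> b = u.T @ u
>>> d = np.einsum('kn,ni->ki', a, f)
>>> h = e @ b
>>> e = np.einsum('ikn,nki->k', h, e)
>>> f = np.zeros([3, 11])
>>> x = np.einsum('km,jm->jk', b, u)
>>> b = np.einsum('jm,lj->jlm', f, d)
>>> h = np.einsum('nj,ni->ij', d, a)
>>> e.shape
(19,)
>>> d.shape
(29, 3)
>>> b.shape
(3, 29, 11)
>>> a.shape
(29, 29)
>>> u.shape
(11, 13)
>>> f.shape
(3, 11)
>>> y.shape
(29,)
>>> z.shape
()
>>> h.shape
(29, 3)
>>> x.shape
(11, 13)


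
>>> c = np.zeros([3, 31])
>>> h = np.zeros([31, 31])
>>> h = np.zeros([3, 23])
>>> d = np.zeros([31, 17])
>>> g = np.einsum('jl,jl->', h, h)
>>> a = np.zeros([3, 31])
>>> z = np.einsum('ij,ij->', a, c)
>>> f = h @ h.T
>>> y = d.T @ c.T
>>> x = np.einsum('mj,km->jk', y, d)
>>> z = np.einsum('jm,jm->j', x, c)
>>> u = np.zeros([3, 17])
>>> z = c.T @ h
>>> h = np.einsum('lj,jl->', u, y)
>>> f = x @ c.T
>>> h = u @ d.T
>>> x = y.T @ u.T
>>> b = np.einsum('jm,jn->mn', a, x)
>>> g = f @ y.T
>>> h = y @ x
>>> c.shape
(3, 31)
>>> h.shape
(17, 3)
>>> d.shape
(31, 17)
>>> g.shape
(3, 17)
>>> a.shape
(3, 31)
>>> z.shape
(31, 23)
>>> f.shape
(3, 3)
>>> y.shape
(17, 3)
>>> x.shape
(3, 3)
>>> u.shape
(3, 17)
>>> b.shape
(31, 3)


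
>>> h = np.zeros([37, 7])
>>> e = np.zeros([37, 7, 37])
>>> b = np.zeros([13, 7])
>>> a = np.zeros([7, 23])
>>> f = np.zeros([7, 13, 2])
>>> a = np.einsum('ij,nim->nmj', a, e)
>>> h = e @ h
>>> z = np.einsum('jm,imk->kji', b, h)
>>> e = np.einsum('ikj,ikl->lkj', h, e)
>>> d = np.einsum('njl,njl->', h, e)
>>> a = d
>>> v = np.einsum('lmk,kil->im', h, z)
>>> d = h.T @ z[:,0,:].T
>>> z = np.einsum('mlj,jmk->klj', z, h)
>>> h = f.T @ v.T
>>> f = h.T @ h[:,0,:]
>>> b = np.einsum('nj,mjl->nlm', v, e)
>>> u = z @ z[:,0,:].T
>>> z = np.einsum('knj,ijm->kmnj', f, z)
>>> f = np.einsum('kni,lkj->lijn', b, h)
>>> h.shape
(2, 13, 13)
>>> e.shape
(37, 7, 7)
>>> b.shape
(13, 7, 37)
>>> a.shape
()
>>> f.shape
(2, 37, 13, 7)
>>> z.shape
(13, 37, 13, 13)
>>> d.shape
(7, 7, 7)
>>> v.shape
(13, 7)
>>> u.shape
(7, 13, 7)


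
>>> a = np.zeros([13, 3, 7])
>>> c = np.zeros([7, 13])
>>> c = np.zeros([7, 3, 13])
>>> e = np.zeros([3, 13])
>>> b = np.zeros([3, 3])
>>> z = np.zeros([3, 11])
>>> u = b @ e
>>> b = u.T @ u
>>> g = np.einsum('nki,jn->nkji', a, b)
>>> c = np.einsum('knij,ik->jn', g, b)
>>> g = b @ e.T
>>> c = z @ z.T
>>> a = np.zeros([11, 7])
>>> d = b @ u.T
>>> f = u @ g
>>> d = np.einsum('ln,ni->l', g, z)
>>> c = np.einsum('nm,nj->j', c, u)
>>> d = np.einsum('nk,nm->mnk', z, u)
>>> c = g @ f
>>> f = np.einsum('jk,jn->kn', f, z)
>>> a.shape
(11, 7)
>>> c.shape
(13, 3)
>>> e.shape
(3, 13)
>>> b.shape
(13, 13)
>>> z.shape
(3, 11)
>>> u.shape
(3, 13)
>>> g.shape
(13, 3)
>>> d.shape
(13, 3, 11)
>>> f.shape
(3, 11)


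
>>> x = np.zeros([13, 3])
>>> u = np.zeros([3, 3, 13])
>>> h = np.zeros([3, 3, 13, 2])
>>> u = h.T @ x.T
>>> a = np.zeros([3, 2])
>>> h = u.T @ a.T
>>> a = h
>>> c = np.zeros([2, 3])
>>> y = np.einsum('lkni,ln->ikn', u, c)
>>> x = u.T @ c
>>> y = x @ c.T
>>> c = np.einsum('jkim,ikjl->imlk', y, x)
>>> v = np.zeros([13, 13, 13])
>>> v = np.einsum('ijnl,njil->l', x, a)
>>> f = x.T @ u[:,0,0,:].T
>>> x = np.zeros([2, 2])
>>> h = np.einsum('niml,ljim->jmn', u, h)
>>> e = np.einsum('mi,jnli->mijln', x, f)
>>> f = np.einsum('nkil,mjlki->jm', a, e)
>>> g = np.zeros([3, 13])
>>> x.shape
(2, 2)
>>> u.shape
(2, 13, 3, 13)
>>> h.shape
(3, 3, 2)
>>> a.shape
(13, 3, 13, 3)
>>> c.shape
(13, 2, 3, 3)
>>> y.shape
(13, 3, 13, 2)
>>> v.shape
(3,)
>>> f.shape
(2, 2)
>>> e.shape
(2, 2, 3, 3, 13)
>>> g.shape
(3, 13)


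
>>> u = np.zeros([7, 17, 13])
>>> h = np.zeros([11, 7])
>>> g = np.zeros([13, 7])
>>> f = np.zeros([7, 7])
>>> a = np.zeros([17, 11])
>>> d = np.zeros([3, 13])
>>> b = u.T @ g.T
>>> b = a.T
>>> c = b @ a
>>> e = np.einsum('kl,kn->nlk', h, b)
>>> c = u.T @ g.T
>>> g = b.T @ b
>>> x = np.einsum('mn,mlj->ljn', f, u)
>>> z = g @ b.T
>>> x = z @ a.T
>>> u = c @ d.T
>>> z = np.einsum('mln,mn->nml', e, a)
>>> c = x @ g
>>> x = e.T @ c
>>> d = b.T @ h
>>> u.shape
(13, 17, 3)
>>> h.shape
(11, 7)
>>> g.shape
(17, 17)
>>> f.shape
(7, 7)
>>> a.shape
(17, 11)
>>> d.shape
(17, 7)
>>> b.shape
(11, 17)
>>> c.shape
(17, 17)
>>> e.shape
(17, 7, 11)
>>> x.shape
(11, 7, 17)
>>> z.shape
(11, 17, 7)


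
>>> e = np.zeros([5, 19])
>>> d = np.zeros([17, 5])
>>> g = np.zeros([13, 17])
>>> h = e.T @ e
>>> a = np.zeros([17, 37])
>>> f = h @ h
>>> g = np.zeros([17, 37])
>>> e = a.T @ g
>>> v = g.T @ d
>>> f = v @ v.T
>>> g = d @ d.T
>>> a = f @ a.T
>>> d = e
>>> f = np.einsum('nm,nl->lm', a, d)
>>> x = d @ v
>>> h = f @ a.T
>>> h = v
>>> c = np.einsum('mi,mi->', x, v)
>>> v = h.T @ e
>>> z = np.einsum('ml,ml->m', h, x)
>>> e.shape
(37, 37)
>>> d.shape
(37, 37)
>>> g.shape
(17, 17)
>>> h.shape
(37, 5)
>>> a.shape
(37, 17)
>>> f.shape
(37, 17)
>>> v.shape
(5, 37)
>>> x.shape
(37, 5)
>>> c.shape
()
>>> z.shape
(37,)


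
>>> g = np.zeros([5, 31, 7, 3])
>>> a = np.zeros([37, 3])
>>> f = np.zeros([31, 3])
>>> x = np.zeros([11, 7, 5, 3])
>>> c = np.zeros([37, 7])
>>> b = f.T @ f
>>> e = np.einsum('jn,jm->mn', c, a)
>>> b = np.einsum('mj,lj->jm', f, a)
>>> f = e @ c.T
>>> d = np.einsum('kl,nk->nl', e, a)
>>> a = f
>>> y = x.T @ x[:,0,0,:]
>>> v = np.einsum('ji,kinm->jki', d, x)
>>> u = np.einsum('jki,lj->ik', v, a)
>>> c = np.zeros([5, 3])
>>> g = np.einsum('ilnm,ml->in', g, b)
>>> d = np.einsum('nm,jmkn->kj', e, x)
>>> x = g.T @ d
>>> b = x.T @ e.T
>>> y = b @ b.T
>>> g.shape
(5, 7)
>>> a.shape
(3, 37)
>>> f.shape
(3, 37)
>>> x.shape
(7, 11)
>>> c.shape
(5, 3)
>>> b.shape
(11, 3)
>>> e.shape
(3, 7)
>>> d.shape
(5, 11)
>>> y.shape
(11, 11)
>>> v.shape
(37, 11, 7)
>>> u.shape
(7, 11)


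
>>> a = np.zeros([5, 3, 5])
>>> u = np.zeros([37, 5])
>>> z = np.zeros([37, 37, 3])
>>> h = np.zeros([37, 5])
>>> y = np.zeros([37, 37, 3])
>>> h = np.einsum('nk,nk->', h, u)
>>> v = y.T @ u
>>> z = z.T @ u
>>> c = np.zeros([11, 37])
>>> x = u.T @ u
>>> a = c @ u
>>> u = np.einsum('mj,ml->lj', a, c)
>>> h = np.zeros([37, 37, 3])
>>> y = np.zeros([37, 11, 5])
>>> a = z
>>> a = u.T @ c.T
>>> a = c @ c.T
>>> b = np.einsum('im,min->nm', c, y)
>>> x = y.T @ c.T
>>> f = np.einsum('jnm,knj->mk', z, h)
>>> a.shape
(11, 11)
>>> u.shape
(37, 5)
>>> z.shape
(3, 37, 5)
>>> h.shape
(37, 37, 3)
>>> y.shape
(37, 11, 5)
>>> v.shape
(3, 37, 5)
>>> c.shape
(11, 37)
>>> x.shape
(5, 11, 11)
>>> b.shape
(5, 37)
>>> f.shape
(5, 37)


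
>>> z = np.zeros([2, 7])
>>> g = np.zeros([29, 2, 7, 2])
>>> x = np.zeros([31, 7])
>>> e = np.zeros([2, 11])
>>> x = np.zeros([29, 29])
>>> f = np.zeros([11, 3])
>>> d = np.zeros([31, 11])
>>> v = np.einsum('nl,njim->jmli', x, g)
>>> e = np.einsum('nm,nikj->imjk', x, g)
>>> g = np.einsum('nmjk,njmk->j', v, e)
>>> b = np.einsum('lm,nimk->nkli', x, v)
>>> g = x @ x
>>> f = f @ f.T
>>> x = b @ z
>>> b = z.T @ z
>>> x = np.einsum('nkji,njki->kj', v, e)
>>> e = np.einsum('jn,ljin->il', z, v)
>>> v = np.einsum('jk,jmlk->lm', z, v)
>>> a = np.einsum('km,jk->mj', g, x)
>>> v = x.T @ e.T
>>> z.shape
(2, 7)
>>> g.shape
(29, 29)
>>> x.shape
(2, 29)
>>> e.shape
(29, 2)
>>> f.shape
(11, 11)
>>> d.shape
(31, 11)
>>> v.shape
(29, 29)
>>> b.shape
(7, 7)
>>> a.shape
(29, 2)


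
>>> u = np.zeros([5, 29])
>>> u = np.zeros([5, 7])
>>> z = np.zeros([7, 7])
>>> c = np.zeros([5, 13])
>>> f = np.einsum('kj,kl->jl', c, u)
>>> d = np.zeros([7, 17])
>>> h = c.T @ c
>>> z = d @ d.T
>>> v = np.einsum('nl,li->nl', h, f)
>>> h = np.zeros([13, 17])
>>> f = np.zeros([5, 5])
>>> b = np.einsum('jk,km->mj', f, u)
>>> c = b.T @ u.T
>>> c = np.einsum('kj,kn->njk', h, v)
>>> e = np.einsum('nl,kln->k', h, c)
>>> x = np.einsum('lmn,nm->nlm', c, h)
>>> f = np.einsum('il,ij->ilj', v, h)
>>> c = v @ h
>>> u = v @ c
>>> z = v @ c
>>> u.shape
(13, 17)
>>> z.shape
(13, 17)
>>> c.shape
(13, 17)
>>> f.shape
(13, 13, 17)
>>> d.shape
(7, 17)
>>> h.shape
(13, 17)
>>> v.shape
(13, 13)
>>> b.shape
(7, 5)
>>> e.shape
(13,)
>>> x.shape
(13, 13, 17)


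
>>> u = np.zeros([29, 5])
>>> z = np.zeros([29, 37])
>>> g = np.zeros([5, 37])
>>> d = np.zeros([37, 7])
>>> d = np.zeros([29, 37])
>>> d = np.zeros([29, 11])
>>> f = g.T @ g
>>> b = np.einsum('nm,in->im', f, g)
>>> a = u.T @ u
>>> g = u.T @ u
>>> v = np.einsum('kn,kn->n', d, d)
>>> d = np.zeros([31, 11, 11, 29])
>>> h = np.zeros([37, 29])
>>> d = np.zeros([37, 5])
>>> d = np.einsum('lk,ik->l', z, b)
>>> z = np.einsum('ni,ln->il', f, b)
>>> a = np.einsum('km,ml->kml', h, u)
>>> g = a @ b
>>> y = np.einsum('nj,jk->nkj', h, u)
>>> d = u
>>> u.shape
(29, 5)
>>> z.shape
(37, 5)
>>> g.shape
(37, 29, 37)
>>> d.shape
(29, 5)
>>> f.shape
(37, 37)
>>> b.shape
(5, 37)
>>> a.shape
(37, 29, 5)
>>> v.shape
(11,)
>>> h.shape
(37, 29)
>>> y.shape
(37, 5, 29)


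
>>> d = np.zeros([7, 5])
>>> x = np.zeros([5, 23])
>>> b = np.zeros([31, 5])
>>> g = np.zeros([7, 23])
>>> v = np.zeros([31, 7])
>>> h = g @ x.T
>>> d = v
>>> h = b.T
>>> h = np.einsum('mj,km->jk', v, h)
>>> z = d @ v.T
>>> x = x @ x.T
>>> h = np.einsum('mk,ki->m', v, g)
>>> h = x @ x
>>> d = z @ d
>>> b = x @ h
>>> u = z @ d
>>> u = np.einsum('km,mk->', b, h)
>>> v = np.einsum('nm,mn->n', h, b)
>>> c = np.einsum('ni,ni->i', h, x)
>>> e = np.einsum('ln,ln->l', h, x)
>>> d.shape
(31, 7)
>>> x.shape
(5, 5)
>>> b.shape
(5, 5)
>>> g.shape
(7, 23)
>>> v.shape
(5,)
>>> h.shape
(5, 5)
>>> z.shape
(31, 31)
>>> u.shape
()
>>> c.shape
(5,)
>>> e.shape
(5,)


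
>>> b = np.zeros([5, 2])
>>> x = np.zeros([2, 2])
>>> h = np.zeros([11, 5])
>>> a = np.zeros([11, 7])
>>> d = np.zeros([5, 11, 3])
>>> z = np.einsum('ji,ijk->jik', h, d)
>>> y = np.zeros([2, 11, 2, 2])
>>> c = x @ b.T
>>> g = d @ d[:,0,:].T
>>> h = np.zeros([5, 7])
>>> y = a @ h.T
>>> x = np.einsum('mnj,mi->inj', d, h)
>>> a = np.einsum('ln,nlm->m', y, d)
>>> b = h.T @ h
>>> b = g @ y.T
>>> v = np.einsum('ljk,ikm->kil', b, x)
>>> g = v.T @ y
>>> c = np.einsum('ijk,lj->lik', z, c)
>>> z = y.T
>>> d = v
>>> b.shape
(5, 11, 11)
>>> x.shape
(7, 11, 3)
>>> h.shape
(5, 7)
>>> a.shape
(3,)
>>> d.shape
(11, 7, 5)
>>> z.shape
(5, 11)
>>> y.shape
(11, 5)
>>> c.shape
(2, 11, 3)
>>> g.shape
(5, 7, 5)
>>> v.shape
(11, 7, 5)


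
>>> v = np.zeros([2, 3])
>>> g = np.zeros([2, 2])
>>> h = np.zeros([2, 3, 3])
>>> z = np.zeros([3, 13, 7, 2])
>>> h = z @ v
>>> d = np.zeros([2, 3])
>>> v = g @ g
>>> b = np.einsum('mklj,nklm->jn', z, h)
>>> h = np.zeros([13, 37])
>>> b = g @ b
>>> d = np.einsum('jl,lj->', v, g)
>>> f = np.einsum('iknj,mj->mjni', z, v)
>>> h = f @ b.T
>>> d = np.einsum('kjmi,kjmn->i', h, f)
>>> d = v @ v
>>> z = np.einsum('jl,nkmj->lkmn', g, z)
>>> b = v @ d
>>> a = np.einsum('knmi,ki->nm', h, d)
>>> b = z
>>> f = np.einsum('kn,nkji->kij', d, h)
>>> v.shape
(2, 2)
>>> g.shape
(2, 2)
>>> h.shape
(2, 2, 7, 2)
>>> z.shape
(2, 13, 7, 3)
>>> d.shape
(2, 2)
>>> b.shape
(2, 13, 7, 3)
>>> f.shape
(2, 2, 7)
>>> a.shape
(2, 7)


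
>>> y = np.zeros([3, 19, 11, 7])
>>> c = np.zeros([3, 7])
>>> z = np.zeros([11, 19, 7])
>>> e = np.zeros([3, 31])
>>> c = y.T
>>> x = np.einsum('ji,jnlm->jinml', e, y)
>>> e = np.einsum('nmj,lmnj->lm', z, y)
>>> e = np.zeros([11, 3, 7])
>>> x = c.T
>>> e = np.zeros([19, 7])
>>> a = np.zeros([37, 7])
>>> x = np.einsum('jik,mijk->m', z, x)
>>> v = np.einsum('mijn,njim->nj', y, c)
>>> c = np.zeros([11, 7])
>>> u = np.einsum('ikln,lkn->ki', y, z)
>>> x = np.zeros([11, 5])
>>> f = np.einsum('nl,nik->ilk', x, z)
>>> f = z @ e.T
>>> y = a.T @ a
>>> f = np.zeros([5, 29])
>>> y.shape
(7, 7)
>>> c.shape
(11, 7)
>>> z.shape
(11, 19, 7)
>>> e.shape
(19, 7)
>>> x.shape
(11, 5)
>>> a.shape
(37, 7)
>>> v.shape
(7, 11)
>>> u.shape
(19, 3)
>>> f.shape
(5, 29)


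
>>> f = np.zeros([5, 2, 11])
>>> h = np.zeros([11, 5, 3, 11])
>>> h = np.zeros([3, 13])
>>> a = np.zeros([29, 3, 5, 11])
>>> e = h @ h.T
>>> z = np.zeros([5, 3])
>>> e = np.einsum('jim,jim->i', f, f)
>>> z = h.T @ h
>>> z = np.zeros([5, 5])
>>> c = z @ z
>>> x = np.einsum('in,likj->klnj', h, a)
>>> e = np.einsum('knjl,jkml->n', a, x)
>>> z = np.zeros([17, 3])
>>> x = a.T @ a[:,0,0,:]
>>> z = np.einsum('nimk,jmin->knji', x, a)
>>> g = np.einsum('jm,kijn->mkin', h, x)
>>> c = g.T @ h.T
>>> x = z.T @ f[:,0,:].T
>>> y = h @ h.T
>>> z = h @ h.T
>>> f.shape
(5, 2, 11)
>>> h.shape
(3, 13)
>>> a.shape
(29, 3, 5, 11)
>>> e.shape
(3,)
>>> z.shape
(3, 3)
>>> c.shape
(11, 5, 11, 3)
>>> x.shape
(5, 29, 11, 5)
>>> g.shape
(13, 11, 5, 11)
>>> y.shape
(3, 3)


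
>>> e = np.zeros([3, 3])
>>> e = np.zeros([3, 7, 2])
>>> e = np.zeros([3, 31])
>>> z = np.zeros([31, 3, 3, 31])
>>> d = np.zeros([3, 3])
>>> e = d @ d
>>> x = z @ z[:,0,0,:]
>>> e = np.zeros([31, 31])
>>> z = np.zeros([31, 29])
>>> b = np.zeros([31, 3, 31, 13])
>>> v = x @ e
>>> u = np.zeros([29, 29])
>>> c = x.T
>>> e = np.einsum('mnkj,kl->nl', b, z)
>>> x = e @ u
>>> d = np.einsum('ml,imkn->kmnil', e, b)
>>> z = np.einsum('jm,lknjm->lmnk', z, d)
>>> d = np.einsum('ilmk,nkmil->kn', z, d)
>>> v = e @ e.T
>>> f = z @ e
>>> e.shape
(3, 29)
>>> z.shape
(31, 29, 13, 3)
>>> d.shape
(3, 31)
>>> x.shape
(3, 29)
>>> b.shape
(31, 3, 31, 13)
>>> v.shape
(3, 3)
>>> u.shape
(29, 29)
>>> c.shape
(31, 3, 3, 31)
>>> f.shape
(31, 29, 13, 29)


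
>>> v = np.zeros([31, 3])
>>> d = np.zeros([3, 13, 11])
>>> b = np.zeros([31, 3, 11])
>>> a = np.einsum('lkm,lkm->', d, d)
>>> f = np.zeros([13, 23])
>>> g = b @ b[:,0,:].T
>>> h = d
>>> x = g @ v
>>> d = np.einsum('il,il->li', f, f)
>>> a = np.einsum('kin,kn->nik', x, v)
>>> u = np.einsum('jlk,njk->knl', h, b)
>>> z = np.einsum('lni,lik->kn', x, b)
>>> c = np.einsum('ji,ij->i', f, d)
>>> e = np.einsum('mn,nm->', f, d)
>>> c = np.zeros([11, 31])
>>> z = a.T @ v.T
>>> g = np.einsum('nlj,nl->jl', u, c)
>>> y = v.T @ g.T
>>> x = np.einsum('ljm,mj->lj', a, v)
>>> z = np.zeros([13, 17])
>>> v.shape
(31, 3)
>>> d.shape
(23, 13)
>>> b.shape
(31, 3, 11)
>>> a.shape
(3, 3, 31)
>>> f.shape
(13, 23)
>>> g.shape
(13, 31)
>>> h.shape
(3, 13, 11)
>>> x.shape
(3, 3)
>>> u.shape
(11, 31, 13)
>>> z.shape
(13, 17)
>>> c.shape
(11, 31)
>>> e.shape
()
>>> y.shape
(3, 13)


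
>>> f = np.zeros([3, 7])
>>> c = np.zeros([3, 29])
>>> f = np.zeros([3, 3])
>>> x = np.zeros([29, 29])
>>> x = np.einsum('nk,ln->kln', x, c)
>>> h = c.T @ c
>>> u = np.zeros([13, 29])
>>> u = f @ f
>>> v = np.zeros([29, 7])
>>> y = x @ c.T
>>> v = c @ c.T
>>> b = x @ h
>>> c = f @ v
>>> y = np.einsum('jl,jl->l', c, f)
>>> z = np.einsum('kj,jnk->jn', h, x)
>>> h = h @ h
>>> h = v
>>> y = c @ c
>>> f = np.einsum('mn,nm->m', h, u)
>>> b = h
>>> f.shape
(3,)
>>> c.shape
(3, 3)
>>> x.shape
(29, 3, 29)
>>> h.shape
(3, 3)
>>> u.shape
(3, 3)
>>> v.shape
(3, 3)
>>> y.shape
(3, 3)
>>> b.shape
(3, 3)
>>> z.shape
(29, 3)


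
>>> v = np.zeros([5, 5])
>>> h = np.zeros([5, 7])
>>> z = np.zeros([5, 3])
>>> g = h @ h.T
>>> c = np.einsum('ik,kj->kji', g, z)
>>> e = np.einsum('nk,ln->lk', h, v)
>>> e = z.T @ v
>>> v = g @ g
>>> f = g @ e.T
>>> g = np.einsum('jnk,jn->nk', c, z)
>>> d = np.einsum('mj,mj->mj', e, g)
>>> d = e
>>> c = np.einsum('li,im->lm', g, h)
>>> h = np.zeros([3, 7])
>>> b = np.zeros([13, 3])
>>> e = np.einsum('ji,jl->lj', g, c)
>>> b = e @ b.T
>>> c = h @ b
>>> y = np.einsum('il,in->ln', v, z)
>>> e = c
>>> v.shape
(5, 5)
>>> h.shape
(3, 7)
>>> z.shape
(5, 3)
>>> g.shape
(3, 5)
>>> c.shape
(3, 13)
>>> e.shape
(3, 13)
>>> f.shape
(5, 3)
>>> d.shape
(3, 5)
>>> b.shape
(7, 13)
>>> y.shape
(5, 3)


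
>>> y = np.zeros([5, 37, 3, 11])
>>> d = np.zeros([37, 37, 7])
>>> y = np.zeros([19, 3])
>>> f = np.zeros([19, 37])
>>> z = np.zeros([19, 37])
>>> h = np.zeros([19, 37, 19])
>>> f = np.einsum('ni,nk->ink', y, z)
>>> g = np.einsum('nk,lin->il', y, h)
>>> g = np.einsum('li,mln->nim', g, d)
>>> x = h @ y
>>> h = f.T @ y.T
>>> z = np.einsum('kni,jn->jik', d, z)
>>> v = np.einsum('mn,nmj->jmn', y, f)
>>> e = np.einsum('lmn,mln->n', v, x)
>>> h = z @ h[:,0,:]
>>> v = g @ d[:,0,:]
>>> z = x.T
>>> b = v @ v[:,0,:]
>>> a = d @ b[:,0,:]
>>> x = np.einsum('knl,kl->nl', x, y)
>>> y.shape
(19, 3)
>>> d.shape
(37, 37, 7)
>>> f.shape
(3, 19, 37)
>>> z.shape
(3, 37, 19)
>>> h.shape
(19, 7, 19)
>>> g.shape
(7, 19, 37)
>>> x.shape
(37, 3)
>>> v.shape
(7, 19, 7)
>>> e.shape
(3,)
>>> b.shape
(7, 19, 7)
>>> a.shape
(37, 37, 7)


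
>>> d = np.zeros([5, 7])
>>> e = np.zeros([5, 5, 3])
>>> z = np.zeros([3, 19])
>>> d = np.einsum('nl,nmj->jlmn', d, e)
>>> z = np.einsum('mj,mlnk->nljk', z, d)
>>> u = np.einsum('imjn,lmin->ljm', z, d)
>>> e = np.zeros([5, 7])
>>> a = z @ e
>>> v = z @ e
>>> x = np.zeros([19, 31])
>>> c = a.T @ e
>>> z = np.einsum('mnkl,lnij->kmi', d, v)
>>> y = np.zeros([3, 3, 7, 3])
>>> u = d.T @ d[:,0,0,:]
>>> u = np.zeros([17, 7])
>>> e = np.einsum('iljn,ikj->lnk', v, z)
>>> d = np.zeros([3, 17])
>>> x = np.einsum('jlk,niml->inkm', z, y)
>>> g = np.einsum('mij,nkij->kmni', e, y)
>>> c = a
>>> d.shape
(3, 17)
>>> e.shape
(7, 7, 3)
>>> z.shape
(5, 3, 19)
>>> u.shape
(17, 7)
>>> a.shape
(5, 7, 19, 7)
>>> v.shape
(5, 7, 19, 7)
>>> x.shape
(3, 3, 19, 7)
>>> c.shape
(5, 7, 19, 7)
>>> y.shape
(3, 3, 7, 3)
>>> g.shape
(3, 7, 3, 7)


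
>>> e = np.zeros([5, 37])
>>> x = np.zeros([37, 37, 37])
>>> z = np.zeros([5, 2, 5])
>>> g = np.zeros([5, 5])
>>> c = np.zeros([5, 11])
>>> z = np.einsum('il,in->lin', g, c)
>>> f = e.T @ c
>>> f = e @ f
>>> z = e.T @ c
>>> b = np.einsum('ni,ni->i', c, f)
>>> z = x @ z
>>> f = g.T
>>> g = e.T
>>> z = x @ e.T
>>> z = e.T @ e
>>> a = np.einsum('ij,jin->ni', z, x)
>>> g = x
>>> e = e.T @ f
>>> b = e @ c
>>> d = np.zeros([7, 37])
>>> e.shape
(37, 5)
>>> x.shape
(37, 37, 37)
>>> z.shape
(37, 37)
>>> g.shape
(37, 37, 37)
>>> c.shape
(5, 11)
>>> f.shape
(5, 5)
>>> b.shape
(37, 11)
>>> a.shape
(37, 37)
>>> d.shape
(7, 37)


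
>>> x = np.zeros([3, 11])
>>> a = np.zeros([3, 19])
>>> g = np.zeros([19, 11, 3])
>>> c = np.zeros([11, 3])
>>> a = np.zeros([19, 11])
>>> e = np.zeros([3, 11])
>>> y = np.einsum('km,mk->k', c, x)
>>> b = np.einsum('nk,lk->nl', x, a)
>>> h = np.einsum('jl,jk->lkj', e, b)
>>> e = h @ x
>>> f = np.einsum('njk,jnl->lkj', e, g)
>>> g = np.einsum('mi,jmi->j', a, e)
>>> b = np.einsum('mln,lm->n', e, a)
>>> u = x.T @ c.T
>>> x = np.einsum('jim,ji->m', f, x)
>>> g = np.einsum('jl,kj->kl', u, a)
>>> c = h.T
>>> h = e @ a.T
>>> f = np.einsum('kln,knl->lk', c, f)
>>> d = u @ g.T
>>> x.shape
(19,)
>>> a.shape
(19, 11)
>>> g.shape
(19, 11)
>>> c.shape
(3, 19, 11)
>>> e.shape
(11, 19, 11)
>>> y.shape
(11,)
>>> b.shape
(11,)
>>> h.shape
(11, 19, 19)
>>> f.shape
(19, 3)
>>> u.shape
(11, 11)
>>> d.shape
(11, 19)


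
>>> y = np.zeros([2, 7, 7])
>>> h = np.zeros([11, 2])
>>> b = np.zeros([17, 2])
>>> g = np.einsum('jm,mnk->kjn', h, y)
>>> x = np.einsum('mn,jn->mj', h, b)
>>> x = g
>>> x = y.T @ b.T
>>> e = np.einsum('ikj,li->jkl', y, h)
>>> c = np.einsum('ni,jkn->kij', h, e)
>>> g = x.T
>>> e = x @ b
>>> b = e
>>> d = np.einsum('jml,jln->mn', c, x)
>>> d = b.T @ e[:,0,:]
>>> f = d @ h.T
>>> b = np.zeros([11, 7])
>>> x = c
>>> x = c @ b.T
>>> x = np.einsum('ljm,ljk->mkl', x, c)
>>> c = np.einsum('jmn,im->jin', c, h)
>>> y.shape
(2, 7, 7)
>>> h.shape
(11, 2)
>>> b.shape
(11, 7)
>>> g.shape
(17, 7, 7)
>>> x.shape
(11, 7, 7)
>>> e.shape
(7, 7, 2)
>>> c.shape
(7, 11, 7)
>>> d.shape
(2, 7, 2)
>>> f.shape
(2, 7, 11)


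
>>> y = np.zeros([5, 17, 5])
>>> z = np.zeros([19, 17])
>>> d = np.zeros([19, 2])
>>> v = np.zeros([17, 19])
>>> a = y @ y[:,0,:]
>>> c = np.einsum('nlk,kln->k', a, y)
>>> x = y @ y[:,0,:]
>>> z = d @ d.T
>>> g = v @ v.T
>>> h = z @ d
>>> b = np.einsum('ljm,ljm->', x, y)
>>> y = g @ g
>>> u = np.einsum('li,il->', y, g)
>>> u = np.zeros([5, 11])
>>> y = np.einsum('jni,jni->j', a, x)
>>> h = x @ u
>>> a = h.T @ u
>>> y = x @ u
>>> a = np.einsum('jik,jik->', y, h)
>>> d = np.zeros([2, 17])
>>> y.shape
(5, 17, 11)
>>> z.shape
(19, 19)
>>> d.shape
(2, 17)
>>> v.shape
(17, 19)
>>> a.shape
()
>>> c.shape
(5,)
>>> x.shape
(5, 17, 5)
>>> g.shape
(17, 17)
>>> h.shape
(5, 17, 11)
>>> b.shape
()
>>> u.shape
(5, 11)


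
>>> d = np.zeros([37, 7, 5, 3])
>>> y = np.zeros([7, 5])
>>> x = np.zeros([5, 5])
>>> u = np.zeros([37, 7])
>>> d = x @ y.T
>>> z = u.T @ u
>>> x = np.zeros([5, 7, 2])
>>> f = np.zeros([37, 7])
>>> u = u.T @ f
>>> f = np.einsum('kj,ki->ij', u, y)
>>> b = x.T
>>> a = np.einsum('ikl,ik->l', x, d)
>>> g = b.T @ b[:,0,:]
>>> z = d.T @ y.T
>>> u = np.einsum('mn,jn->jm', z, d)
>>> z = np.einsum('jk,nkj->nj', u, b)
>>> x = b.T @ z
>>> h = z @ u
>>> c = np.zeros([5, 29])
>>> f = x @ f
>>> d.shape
(5, 7)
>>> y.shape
(7, 5)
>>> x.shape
(5, 7, 5)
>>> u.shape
(5, 7)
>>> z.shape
(2, 5)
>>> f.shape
(5, 7, 7)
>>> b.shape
(2, 7, 5)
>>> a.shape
(2,)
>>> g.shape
(5, 7, 5)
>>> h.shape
(2, 7)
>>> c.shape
(5, 29)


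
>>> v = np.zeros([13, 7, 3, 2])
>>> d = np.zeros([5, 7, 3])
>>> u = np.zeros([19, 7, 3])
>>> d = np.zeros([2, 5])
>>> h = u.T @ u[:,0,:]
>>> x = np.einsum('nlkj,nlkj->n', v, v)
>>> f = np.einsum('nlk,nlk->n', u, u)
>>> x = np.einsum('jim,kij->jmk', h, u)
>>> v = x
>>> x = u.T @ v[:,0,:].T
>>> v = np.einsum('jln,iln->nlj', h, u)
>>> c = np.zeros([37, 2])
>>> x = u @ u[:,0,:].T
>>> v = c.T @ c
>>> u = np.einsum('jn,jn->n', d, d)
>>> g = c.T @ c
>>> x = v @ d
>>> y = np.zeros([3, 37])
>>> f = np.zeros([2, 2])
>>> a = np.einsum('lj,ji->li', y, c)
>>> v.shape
(2, 2)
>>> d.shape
(2, 5)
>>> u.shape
(5,)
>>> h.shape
(3, 7, 3)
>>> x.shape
(2, 5)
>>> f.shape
(2, 2)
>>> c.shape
(37, 2)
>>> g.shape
(2, 2)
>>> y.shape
(3, 37)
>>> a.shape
(3, 2)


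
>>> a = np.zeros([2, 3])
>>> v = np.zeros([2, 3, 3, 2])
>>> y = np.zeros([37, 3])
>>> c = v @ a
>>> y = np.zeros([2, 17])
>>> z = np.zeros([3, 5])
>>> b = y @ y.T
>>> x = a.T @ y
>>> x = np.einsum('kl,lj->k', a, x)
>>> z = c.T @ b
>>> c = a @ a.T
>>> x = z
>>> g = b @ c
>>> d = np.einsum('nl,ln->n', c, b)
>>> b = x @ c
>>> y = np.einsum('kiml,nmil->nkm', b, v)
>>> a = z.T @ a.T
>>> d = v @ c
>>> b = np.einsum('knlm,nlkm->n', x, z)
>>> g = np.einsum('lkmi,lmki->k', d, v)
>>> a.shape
(2, 3, 3, 2)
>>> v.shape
(2, 3, 3, 2)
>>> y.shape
(2, 3, 3)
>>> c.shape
(2, 2)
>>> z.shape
(3, 3, 3, 2)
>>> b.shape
(3,)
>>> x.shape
(3, 3, 3, 2)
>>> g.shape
(3,)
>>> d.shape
(2, 3, 3, 2)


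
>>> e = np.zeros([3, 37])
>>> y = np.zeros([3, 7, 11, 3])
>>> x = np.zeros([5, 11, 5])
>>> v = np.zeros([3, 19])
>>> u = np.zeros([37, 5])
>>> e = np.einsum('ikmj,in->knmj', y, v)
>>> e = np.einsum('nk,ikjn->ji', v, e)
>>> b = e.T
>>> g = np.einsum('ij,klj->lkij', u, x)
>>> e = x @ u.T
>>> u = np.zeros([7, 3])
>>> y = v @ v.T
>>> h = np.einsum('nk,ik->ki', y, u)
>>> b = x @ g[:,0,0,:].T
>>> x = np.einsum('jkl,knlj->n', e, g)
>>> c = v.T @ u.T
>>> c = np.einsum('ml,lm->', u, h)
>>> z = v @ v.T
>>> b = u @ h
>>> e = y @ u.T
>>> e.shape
(3, 7)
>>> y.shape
(3, 3)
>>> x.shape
(5,)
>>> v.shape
(3, 19)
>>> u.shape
(7, 3)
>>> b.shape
(7, 7)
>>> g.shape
(11, 5, 37, 5)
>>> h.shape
(3, 7)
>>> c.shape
()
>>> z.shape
(3, 3)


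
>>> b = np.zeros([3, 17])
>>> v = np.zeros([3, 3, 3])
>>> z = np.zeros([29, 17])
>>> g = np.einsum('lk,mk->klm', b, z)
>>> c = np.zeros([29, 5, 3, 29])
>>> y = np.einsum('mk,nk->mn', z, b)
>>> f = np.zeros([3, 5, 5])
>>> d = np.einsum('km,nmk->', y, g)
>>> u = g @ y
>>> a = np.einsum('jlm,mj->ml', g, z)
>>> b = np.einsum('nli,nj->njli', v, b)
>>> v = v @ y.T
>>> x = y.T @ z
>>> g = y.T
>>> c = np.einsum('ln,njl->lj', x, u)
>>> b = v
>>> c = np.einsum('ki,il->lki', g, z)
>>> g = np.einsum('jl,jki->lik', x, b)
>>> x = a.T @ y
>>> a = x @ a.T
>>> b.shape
(3, 3, 29)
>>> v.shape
(3, 3, 29)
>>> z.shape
(29, 17)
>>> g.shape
(17, 29, 3)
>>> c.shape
(17, 3, 29)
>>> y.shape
(29, 3)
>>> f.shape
(3, 5, 5)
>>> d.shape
()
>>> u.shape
(17, 3, 3)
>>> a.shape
(3, 29)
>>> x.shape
(3, 3)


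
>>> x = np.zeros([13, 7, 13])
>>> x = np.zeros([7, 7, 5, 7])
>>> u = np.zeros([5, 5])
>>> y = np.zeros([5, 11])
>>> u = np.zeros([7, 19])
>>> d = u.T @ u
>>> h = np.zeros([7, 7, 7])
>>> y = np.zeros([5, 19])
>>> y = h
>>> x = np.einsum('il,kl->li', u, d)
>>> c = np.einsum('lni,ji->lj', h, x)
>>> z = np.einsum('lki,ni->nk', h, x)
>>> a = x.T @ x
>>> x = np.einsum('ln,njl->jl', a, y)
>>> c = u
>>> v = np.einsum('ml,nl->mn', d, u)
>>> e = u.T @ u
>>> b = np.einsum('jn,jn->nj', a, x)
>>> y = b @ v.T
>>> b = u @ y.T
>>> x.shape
(7, 7)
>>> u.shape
(7, 19)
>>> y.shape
(7, 19)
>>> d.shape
(19, 19)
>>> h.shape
(7, 7, 7)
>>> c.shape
(7, 19)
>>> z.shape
(19, 7)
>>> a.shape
(7, 7)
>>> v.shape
(19, 7)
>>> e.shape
(19, 19)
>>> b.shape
(7, 7)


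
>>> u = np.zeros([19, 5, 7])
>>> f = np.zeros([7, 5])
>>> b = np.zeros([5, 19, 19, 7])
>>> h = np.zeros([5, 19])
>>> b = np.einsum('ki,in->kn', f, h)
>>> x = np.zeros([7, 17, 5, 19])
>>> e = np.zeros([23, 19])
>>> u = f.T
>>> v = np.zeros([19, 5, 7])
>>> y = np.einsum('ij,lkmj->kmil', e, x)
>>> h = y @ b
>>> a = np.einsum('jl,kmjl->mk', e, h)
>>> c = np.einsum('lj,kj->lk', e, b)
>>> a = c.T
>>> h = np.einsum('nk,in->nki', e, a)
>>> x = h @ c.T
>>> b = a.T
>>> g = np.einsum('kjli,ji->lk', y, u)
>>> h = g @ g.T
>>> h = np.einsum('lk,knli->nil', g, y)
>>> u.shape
(5, 7)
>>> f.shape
(7, 5)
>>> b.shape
(23, 7)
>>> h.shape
(5, 7, 23)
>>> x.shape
(23, 19, 23)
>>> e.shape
(23, 19)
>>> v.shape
(19, 5, 7)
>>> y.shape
(17, 5, 23, 7)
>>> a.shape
(7, 23)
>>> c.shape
(23, 7)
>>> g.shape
(23, 17)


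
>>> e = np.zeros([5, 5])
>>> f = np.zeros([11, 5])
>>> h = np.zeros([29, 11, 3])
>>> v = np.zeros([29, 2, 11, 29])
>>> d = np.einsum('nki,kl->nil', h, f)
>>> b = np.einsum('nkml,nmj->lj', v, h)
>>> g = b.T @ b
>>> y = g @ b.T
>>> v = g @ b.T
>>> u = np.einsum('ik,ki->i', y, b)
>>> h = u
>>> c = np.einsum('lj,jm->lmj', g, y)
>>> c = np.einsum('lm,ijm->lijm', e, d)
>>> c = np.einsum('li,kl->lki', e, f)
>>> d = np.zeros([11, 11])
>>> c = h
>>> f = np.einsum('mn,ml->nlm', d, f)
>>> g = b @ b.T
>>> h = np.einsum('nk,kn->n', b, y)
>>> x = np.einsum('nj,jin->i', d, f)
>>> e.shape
(5, 5)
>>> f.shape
(11, 5, 11)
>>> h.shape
(29,)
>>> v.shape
(3, 29)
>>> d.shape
(11, 11)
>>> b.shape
(29, 3)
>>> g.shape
(29, 29)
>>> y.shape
(3, 29)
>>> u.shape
(3,)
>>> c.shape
(3,)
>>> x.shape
(5,)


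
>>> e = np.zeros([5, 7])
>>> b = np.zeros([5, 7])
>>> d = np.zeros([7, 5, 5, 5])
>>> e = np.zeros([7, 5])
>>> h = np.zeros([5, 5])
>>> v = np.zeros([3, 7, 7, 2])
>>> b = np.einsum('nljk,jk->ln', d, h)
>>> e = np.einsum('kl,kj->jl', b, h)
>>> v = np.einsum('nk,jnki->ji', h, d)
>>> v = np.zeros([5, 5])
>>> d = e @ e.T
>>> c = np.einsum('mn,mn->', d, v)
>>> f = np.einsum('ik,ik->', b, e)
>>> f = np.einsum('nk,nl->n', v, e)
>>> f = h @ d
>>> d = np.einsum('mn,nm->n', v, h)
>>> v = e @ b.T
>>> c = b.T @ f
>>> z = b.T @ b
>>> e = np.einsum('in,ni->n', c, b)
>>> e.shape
(5,)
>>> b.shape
(5, 7)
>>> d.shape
(5,)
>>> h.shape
(5, 5)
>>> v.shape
(5, 5)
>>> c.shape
(7, 5)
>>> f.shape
(5, 5)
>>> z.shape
(7, 7)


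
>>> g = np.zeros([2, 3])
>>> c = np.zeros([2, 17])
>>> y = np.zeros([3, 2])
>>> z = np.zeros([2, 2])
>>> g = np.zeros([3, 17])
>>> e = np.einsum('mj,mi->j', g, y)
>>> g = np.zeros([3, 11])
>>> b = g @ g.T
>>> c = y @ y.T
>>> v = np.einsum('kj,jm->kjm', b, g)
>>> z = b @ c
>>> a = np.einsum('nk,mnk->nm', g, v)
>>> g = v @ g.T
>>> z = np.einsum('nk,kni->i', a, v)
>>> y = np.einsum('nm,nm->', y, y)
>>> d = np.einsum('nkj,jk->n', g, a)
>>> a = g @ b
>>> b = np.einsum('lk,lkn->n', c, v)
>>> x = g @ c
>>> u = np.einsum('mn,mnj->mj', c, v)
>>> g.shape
(3, 3, 3)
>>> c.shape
(3, 3)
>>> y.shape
()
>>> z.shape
(11,)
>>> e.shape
(17,)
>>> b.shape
(11,)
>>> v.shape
(3, 3, 11)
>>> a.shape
(3, 3, 3)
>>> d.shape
(3,)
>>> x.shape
(3, 3, 3)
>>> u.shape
(3, 11)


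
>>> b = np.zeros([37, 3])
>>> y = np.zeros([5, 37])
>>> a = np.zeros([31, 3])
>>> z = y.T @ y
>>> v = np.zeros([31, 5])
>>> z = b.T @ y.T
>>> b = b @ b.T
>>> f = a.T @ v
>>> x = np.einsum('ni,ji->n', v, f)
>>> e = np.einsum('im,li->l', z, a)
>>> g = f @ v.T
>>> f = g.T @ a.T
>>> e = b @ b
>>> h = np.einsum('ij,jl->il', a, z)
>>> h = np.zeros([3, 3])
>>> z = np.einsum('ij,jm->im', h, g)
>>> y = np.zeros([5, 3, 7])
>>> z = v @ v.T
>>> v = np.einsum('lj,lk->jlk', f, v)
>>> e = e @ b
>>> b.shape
(37, 37)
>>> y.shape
(5, 3, 7)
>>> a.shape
(31, 3)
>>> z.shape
(31, 31)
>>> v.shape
(31, 31, 5)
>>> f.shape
(31, 31)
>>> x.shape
(31,)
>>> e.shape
(37, 37)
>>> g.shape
(3, 31)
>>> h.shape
(3, 3)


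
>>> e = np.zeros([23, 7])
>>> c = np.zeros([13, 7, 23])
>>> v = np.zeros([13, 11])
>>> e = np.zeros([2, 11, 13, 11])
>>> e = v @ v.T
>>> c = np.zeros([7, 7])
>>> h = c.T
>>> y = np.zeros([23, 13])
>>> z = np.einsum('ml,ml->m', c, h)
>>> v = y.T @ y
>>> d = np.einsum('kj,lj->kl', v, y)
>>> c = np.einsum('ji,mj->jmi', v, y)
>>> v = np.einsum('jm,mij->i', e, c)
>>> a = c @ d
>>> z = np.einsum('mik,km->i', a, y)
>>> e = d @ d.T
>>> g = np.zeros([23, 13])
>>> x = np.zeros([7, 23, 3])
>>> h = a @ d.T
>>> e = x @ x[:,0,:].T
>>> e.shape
(7, 23, 7)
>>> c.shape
(13, 23, 13)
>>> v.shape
(23,)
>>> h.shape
(13, 23, 13)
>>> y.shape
(23, 13)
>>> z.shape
(23,)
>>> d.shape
(13, 23)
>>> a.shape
(13, 23, 23)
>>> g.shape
(23, 13)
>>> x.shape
(7, 23, 3)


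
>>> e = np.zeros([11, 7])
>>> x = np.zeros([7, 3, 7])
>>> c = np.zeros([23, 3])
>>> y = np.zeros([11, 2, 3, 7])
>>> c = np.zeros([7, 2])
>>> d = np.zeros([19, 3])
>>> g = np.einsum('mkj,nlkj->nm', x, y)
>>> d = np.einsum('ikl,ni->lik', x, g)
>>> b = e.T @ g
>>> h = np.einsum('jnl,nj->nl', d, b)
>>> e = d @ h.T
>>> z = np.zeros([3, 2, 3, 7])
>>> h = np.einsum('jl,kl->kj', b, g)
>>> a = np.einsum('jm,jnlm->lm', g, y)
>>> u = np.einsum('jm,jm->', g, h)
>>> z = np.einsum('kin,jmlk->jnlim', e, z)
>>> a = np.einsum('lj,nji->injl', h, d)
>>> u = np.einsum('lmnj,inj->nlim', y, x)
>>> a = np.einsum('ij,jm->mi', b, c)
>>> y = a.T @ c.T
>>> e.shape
(7, 7, 7)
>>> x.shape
(7, 3, 7)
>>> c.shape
(7, 2)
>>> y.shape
(7, 7)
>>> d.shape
(7, 7, 3)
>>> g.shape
(11, 7)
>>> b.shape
(7, 7)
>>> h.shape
(11, 7)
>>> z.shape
(3, 7, 3, 7, 2)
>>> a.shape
(2, 7)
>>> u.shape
(3, 11, 7, 2)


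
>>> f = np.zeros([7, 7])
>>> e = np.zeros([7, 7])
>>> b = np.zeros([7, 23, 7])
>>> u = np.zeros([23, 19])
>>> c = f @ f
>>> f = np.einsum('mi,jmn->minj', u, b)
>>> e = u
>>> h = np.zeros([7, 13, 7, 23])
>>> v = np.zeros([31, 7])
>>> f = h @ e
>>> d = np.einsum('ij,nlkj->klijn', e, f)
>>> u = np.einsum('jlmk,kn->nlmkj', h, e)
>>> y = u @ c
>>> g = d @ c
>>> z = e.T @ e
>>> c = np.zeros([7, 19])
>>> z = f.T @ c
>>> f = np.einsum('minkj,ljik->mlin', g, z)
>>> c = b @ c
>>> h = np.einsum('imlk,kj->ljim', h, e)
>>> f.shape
(7, 19, 13, 23)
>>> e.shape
(23, 19)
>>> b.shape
(7, 23, 7)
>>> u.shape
(19, 13, 7, 23, 7)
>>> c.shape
(7, 23, 19)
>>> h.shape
(7, 19, 7, 13)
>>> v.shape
(31, 7)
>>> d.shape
(7, 13, 23, 19, 7)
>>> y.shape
(19, 13, 7, 23, 7)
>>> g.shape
(7, 13, 23, 19, 7)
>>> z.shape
(19, 7, 13, 19)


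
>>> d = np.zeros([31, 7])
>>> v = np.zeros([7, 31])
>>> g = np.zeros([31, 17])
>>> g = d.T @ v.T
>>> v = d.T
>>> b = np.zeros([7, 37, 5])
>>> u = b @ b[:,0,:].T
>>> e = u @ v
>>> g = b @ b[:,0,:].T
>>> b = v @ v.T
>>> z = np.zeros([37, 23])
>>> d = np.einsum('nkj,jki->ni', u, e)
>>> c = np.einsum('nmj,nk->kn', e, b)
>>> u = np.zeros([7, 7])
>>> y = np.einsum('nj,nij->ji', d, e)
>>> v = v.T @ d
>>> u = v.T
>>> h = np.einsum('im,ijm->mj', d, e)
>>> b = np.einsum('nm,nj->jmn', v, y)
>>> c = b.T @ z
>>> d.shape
(7, 31)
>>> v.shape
(31, 31)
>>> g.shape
(7, 37, 7)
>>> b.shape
(37, 31, 31)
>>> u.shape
(31, 31)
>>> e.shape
(7, 37, 31)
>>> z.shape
(37, 23)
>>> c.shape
(31, 31, 23)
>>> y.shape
(31, 37)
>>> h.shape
(31, 37)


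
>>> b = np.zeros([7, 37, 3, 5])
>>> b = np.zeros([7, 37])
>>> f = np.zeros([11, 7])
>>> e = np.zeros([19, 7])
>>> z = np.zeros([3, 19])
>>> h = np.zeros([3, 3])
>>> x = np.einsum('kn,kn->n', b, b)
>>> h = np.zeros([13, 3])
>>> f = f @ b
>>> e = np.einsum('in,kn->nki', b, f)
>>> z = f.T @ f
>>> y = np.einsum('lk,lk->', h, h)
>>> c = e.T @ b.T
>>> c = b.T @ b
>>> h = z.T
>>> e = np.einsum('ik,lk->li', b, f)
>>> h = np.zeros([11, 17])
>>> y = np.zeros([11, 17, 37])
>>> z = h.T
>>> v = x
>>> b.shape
(7, 37)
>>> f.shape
(11, 37)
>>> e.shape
(11, 7)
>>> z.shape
(17, 11)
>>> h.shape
(11, 17)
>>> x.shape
(37,)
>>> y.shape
(11, 17, 37)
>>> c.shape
(37, 37)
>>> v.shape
(37,)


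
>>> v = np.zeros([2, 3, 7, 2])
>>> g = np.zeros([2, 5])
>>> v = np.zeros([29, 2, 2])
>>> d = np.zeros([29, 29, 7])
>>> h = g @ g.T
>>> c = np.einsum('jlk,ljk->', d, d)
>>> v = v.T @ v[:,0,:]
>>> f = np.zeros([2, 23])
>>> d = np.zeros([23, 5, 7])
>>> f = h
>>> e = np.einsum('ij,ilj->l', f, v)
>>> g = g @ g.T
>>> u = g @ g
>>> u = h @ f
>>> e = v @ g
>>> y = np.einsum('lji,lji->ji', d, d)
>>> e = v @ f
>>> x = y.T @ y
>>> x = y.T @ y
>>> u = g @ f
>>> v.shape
(2, 2, 2)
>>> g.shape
(2, 2)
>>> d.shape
(23, 5, 7)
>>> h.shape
(2, 2)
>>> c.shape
()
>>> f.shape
(2, 2)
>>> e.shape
(2, 2, 2)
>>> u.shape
(2, 2)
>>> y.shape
(5, 7)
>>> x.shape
(7, 7)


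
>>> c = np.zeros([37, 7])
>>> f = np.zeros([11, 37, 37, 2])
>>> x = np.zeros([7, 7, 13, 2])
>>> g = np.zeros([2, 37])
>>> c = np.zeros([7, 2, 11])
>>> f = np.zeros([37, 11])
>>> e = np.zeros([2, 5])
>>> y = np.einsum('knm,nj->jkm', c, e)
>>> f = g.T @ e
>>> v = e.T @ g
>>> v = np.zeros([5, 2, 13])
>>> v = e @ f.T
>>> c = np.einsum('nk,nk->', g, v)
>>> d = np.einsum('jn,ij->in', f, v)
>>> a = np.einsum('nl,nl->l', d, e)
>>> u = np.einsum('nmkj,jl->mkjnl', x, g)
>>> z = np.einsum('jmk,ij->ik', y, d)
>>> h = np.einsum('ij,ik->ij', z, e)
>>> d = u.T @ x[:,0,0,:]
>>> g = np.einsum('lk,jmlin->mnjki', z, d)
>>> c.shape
()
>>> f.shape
(37, 5)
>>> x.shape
(7, 7, 13, 2)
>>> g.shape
(7, 2, 37, 11, 13)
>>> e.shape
(2, 5)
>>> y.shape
(5, 7, 11)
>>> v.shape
(2, 37)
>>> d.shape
(37, 7, 2, 13, 2)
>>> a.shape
(5,)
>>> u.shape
(7, 13, 2, 7, 37)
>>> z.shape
(2, 11)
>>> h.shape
(2, 11)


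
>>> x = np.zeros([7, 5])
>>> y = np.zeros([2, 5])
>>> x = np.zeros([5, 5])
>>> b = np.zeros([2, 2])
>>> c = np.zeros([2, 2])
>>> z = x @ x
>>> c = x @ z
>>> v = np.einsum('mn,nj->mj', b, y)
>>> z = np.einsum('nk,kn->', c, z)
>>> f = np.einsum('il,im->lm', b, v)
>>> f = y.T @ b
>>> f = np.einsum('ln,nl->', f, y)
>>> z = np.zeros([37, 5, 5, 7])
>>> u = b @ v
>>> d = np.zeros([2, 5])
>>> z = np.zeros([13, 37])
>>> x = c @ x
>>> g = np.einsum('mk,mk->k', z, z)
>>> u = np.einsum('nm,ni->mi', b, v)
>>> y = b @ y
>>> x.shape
(5, 5)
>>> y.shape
(2, 5)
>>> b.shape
(2, 2)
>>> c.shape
(5, 5)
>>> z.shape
(13, 37)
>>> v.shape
(2, 5)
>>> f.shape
()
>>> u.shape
(2, 5)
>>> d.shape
(2, 5)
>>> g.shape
(37,)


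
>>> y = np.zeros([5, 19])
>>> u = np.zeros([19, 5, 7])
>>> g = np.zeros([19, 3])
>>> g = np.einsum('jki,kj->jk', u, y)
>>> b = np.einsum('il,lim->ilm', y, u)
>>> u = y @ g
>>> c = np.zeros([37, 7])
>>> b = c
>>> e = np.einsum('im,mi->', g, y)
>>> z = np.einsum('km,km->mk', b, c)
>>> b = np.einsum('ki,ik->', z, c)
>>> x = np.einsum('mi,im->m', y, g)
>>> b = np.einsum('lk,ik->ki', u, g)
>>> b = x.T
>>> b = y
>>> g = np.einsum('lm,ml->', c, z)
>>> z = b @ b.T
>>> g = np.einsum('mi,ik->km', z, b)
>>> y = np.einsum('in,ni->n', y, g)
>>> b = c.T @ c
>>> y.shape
(19,)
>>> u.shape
(5, 5)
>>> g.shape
(19, 5)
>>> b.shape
(7, 7)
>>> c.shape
(37, 7)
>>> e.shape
()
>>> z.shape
(5, 5)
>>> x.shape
(5,)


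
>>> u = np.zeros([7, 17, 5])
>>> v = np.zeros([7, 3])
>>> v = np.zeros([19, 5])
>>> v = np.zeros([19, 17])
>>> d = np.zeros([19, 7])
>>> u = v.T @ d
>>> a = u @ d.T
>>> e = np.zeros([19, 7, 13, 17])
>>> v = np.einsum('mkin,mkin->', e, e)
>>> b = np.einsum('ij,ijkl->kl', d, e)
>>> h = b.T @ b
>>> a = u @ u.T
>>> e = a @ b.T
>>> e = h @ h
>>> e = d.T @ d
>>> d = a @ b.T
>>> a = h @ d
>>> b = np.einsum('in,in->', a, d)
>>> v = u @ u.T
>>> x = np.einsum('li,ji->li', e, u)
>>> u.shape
(17, 7)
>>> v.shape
(17, 17)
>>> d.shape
(17, 13)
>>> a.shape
(17, 13)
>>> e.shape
(7, 7)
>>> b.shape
()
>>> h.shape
(17, 17)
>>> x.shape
(7, 7)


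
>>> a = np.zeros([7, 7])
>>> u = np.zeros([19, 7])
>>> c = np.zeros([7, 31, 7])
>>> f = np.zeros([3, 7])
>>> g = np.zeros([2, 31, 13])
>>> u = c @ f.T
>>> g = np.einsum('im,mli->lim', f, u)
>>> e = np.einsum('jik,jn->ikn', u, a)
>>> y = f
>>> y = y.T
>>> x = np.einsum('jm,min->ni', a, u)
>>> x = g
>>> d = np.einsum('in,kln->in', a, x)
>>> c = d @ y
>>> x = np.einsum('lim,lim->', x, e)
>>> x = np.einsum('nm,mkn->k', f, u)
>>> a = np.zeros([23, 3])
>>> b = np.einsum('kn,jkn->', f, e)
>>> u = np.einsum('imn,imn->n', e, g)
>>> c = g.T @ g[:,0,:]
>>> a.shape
(23, 3)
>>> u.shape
(7,)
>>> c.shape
(7, 3, 7)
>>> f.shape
(3, 7)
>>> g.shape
(31, 3, 7)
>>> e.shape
(31, 3, 7)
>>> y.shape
(7, 3)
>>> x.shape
(31,)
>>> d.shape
(7, 7)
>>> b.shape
()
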